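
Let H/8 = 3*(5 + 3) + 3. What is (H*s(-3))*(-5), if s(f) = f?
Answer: 3240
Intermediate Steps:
H = 216 (H = 8*(3*(5 + 3) + 3) = 8*(3*8 + 3) = 8*(24 + 3) = 8*27 = 216)
(H*s(-3))*(-5) = (216*(-3))*(-5) = -648*(-5) = 3240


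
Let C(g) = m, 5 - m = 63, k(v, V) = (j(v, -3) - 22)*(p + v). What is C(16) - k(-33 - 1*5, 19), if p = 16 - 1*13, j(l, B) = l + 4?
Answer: -2018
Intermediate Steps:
j(l, B) = 4 + l
p = 3 (p = 16 - 13 = 3)
k(v, V) = (-18 + v)*(3 + v) (k(v, V) = ((4 + v) - 22)*(3 + v) = (-18 + v)*(3 + v))
m = -58 (m = 5 - 1*63 = 5 - 63 = -58)
C(g) = -58
C(16) - k(-33 - 1*5, 19) = -58 - (-54 + (-33 - 1*5)² - 15*(-33 - 1*5)) = -58 - (-54 + (-33 - 5)² - 15*(-33 - 5)) = -58 - (-54 + (-38)² - 15*(-38)) = -58 - (-54 + 1444 + 570) = -58 - 1*1960 = -58 - 1960 = -2018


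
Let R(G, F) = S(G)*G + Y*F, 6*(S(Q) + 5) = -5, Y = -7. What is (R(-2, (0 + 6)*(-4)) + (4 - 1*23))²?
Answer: 232324/9 ≈ 25814.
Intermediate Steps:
S(Q) = -35/6 (S(Q) = -5 + (⅙)*(-5) = -5 - ⅚ = -35/6)
R(G, F) = -7*F - 35*G/6 (R(G, F) = -35*G/6 - 7*F = -7*F - 35*G/6)
(R(-2, (0 + 6)*(-4)) + (4 - 1*23))² = ((-7*(0 + 6)*(-4) - 35/6*(-2)) + (4 - 1*23))² = ((-42*(-4) + 35/3) + (4 - 23))² = ((-7*(-24) + 35/3) - 19)² = ((168 + 35/3) - 19)² = (539/3 - 19)² = (482/3)² = 232324/9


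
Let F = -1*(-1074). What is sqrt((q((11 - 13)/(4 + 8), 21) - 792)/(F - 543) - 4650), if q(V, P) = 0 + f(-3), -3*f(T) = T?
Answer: I*sqrt(145726519)/177 ≈ 68.202*I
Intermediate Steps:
f(T) = -T/3
F = 1074
q(V, P) = 1 (q(V, P) = 0 - 1/3*(-3) = 0 + 1 = 1)
sqrt((q((11 - 13)/(4 + 8), 21) - 792)/(F - 543) - 4650) = sqrt((1 - 792)/(1074 - 543) - 4650) = sqrt(-791/531 - 4650) = sqrt(-2469941/531) = I*sqrt(145726519)/177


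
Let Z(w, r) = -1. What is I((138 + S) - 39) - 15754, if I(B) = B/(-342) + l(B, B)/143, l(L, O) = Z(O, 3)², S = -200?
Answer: -770450339/48906 ≈ -15754.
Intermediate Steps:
l(L, O) = 1 (l(L, O) = (-1)² = 1)
I(B) = 1/143 - B/342 (I(B) = B/(-342) + 1/143 = B*(-1/342) + 1*(1/143) = -B/342 + 1/143 = 1/143 - B/342)
I((138 + S) - 39) - 15754 = (1/143 - ((138 - 200) - 39)/342) - 15754 = (1/143 - (-62 - 39)/342) - 15754 = (1/143 - 1/342*(-101)) - 15754 = (1/143 + 101/342) - 15754 = 14785/48906 - 15754 = -770450339/48906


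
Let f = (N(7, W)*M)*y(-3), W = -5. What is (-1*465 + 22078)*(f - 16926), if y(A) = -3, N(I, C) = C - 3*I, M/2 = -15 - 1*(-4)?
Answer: -402909546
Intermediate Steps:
M = -22 (M = 2*(-15 - 1*(-4)) = 2*(-15 + 4) = 2*(-11) = -22)
f = -1716 (f = ((-5 - 3*7)*(-22))*(-3) = ((-5 - 21)*(-22))*(-3) = -26*(-22)*(-3) = 572*(-3) = -1716)
(-1*465 + 22078)*(f - 16926) = (-1*465 + 22078)*(-1716 - 16926) = (-465 + 22078)*(-18642) = 21613*(-18642) = -402909546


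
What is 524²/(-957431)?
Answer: -274576/957431 ≈ -0.28678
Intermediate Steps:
524²/(-957431) = 274576*(-1/957431) = -274576/957431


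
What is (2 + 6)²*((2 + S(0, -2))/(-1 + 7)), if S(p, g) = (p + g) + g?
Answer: -64/3 ≈ -21.333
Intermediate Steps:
S(p, g) = p + 2*g (S(p, g) = (g + p) + g = p + 2*g)
(2 + 6)²*((2 + S(0, -2))/(-1 + 7)) = (2 + 6)²*((2 + (0 + 2*(-2)))/(-1 + 7)) = 8²*((2 + (0 - 4))/6) = 64*((2 - 4)*(⅙)) = 64*(-2*⅙) = 64*(-⅓) = -64/3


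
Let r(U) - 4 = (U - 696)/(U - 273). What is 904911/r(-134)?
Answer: 368298777/2458 ≈ 1.4984e+5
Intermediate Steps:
r(U) = 4 + (-696 + U)/(-273 + U) (r(U) = 4 + (U - 696)/(U - 273) = 4 + (-696 + U)/(-273 + U))
904911/r(-134) = 904911/(((-1788 + 5*(-134))/(-273 - 134))) = 904911/(((-1788 - 670)/(-407))) = 904911/((-1/407*(-2458))) = 904911/(2458/407) = 904911*(407/2458) = 368298777/2458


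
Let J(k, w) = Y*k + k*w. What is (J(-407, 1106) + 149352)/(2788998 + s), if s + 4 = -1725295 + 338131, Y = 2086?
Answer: -574896/700915 ≈ -0.82021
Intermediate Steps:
s = -1387168 (s = -4 + (-1725295 + 338131) = -4 - 1387164 = -1387168)
J(k, w) = 2086*k + k*w
(J(-407, 1106) + 149352)/(2788998 + s) = (-407*(2086 + 1106) + 149352)/(2788998 - 1387168) = (-407*3192 + 149352)/1401830 = (-1299144 + 149352)*(1/1401830) = -1149792*1/1401830 = -574896/700915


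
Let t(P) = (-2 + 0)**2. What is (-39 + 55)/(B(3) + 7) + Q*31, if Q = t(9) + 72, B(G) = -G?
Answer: 2360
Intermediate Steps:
t(P) = 4 (t(P) = (-2)**2 = 4)
Q = 76 (Q = 4 + 72 = 76)
(-39 + 55)/(B(3) + 7) + Q*31 = (-39 + 55)/(-1*3 + 7) + 76*31 = 16/(-3 + 7) + 2356 = 16/4 + 2356 = 16*(1/4) + 2356 = 4 + 2356 = 2360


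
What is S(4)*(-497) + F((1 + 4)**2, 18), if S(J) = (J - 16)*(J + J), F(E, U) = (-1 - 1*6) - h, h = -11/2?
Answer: 95421/2 ≈ 47711.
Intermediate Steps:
h = -11/2 (h = -11*1/2 = -11/2 ≈ -5.5000)
F(E, U) = -3/2 (F(E, U) = (-1 - 1*6) - 1*(-11/2) = (-1 - 6) + 11/2 = -7 + 11/2 = -3/2)
S(J) = 2*J*(-16 + J) (S(J) = (-16 + J)*(2*J) = 2*J*(-16 + J))
S(4)*(-497) + F((1 + 4)**2, 18) = (2*4*(-16 + 4))*(-497) - 3/2 = (2*4*(-12))*(-497) - 3/2 = -96*(-497) - 3/2 = 47712 - 3/2 = 95421/2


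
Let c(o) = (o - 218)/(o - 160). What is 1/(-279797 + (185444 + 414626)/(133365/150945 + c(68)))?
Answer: -1163711/47831643807 ≈ -2.4329e-5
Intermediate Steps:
c(o) = (-218 + o)/(-160 + o)
1/(-279797 + (185444 + 414626)/(133365/150945 + c(68))) = 1/(-279797 + (185444 + 414626)/(133365/150945 + (-218 + 68)/(-160 + 68))) = 1/(-279797 + 600070/(133365*(1/150945) - 150/(-92))) = 1/(-279797 + 600070/(8891/10063 - 1/92*(-150))) = 1/(-279797 + 600070/(8891/10063 + 75/46)) = 1/(-279797 + 600070/(1163711/462898)) = 1/(-279797 + 600070*(462898/1163711)) = 1/(-279797 + 277771202860/1163711) = 1/(-47831643807/1163711) = -1163711/47831643807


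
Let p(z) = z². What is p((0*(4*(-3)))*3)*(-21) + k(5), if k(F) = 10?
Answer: 10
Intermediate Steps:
p((0*(4*(-3)))*3)*(-21) + k(5) = ((0*(4*(-3)))*3)²*(-21) + 10 = ((0*(-12))*3)²*(-21) + 10 = (0*3)²*(-21) + 10 = 0²*(-21) + 10 = 0*(-21) + 10 = 0 + 10 = 10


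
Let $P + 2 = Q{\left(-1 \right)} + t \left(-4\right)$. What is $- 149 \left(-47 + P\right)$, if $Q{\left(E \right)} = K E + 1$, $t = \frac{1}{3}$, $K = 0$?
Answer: $\frac{22052}{3} \approx 7350.7$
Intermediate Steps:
$t = \frac{1}{3} \approx 0.33333$
$Q{\left(E \right)} = 1$ ($Q{\left(E \right)} = 0 E + 1 = 0 + 1 = 1$)
$P = - \frac{7}{3}$ ($P = -2 + \left(1 + \frac{1}{3} \left(-4\right)\right) = -2 + \left(1 - \frac{4}{3}\right) = -2 - \frac{1}{3} = - \frac{7}{3} \approx -2.3333$)
$- 149 \left(-47 + P\right) = - 149 \left(-47 - \frac{7}{3}\right) = \left(-149\right) \left(- \frac{148}{3}\right) = \frac{22052}{3}$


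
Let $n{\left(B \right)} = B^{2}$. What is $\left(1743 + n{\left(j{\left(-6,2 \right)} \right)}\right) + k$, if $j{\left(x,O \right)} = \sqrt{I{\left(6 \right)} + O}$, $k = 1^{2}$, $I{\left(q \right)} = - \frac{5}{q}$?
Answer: $\frac{10471}{6} \approx 1745.2$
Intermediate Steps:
$k = 1$
$j{\left(x,O \right)} = \sqrt{- \frac{5}{6} + O}$
$\left(1743 + n{\left(j{\left(-6,2 \right)} \right)}\right) + k = \left(1743 + \left(\frac{\sqrt{-30 + 36 \cdot 2}}{6}\right)^{2}\right) + 1 = \left(1743 + \left(\frac{\sqrt{-30 + 72}}{6}\right)^{2}\right) + 1 = \left(1743 + \left(\frac{\sqrt{42}}{6}\right)^{2}\right) + 1 = \left(1743 + \frac{7}{6}\right) + 1 = \frac{10465}{6} + 1 = \frac{10471}{6}$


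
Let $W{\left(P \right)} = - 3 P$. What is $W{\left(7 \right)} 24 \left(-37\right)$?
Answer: $18648$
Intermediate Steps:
$W{\left(7 \right)} 24 \left(-37\right) = \left(-3\right) 7 \cdot 24 \left(-37\right) = \left(-21\right) 24 \left(-37\right) = \left(-504\right) \left(-37\right) = 18648$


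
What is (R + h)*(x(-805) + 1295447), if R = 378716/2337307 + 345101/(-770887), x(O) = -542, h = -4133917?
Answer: -9645087505990269091629540/1801799581309 ≈ -5.3530e+12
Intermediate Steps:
R = -514659741915/1801799581309 (R = 378716*(1/2337307) + 345101*(-1/770887) = 378716/2337307 - 345101/770887 = -514659741915/1801799581309 ≈ -0.28564)
(R + h)*(x(-805) + 1295447) = (-514659741915/1801799581309 - 4133917)*(-542 + 1295447) = -7448490434425899268/1801799581309*1294905 = -9645087505990269091629540/1801799581309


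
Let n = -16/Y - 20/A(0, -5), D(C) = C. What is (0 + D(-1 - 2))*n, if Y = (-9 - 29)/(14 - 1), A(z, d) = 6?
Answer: -122/19 ≈ -6.4211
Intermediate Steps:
Y = -38/13 ≈ -2.9231
n = 122/57 (n = -16/(-38/13) - 20/6 = -16*(-13/38) - 20*⅙ = 104/19 - 10/3 = 122/57 ≈ 2.1404)
(0 + D(-1 - 2))*n = (0 + (-1 - 2))*(122/57) = (0 - 3)*(122/57) = -3*122/57 = -122/19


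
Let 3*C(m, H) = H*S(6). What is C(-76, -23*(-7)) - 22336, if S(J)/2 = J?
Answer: -21692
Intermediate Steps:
S(J) = 2*J
C(m, H) = 4*H (C(m, H) = (H*(2*6))/3 = (H*12)/3 = (12*H)/3 = 4*H)
C(-76, -23*(-7)) - 22336 = 4*(-23*(-7)) - 22336 = 4*161 - 22336 = 644 - 22336 = -21692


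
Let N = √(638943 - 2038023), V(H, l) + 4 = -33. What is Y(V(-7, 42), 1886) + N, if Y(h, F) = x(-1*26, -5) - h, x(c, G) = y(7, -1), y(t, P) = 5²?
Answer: 62 + 2*I*√349770 ≈ 62.0 + 1182.8*I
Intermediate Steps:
y(t, P) = 25
x(c, G) = 25
V(H, l) = -37 (V(H, l) = -4 - 33 = -37)
Y(h, F) = 25 - h
N = 2*I*√349770 (N = √(-1399080) = 2*I*√349770 ≈ 1182.8*I)
Y(V(-7, 42), 1886) + N = (25 - 1*(-37)) + 2*I*√349770 = (25 + 37) + 2*I*√349770 = 62 + 2*I*√349770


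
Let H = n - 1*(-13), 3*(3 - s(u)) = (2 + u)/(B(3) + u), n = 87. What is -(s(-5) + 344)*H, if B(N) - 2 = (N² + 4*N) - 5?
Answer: -451200/13 ≈ -34708.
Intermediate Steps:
B(N) = -3 + N² + 4*N (B(N) = 2 + ((N² + 4*N) - 5) = 2 + (-5 + N² + 4*N) = -3 + N² + 4*N)
s(u) = 3 - (2 + u)/(3*(18 + u)) (s(u) = 3 - (2 + u)/(3*((-3 + 3² + 4*3) + u)) = 3 - (2 + u)/(3*((-3 + 9 + 12) + u)) = 3 - (2 + u)/(3*(18 + u)))
H = 100 (H = 87 - 1*(-13) = 87 + 13 = 100)
-(s(-5) + 344)*H = -(8*(20 - 5)/(3*(18 - 5)) + 344)*100 = -((8/3)*15/13 + 344)*100 = -((8/3)*(1/13)*15 + 344)*100 = -(40/13 + 344)*100 = -4512*100/13 = -1*451200/13 = -451200/13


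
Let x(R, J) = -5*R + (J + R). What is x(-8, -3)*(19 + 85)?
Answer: 3016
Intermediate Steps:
x(R, J) = J - 4*R
x(-8, -3)*(19 + 85) = (-3 - 4*(-8))*(19 + 85) = (-3 + 32)*104 = 29*104 = 3016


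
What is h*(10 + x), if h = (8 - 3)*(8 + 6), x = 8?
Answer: 1260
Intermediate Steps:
h = 70 (h = 5*14 = 70)
h*(10 + x) = 70*(10 + 8) = 70*18 = 1260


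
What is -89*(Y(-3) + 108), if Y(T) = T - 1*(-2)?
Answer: -9523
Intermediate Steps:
Y(T) = 2 + T (Y(T) = T + 2 = 2 + T)
-89*(Y(-3) + 108) = -89*((2 - 3) + 108) = -89*(-1 + 108) = -89*107 = -9523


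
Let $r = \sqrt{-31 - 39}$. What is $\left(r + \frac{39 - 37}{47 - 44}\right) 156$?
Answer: $104 + 156 i \sqrt{70} \approx 104.0 + 1305.2 i$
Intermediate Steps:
$r = i \sqrt{70}$ ($r = \sqrt{-70} = i \sqrt{70} \approx 8.3666 i$)
$\left(r + \frac{39 - 37}{47 - 44}\right) 156 = \left(i \sqrt{70} + \frac{39 - 37}{47 - 44}\right) 156 = \left(i \sqrt{70} + \frac{2}{3}\right) 156 = \left(\frac{2}{3} + i \sqrt{70}\right) 156 = 104 + 156 i \sqrt{70}$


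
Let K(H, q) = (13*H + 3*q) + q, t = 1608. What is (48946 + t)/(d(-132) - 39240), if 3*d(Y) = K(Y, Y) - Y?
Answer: -25277/19972 ≈ -1.2656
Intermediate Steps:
K(H, q) = 4*q + 13*H (K(H, q) = (3*q + 13*H) + q = 4*q + 13*H)
d(Y) = 16*Y/3 (d(Y) = ((4*Y + 13*Y) - Y)/3 = (17*Y - Y)/3 = (16*Y)/3 = 16*Y/3)
(48946 + t)/(d(-132) - 39240) = (48946 + 1608)/((16/3)*(-132) - 39240) = 50554/(-704 - 39240) = 50554/(-39944) = 50554*(-1/39944) = -25277/19972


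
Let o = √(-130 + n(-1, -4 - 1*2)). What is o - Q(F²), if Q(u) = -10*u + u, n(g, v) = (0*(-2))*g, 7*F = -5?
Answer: 225/49 + I*√130 ≈ 4.5918 + 11.402*I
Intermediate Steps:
F = -5/7 (F = (⅐)*(-5) = -5/7 ≈ -0.71429)
n(g, v) = 0 (n(g, v) = 0*g = 0)
Q(u) = -9*u
o = I*√130 (o = √(-130 + 0) = √(-130) = I*√130 ≈ 11.402*I)
o - Q(F²) = I*√130 - (-9)*(-5/7)² = I*√130 - (-9)*25/49 = I*√130 - 1*(-225/49) = I*√130 + 225/49 = 225/49 + I*√130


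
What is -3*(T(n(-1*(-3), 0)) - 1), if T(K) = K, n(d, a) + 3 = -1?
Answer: 15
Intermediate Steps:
n(d, a) = -4 (n(d, a) = -3 - 1 = -4)
-3*(T(n(-1*(-3), 0)) - 1) = -3*(-4 - 1) = -3*(-5) = 15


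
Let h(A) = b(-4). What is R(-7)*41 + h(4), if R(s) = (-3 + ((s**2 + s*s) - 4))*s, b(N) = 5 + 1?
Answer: -26111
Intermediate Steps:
b(N) = 6
h(A) = 6
R(s) = s*(-7 + 2*s**2) (R(s) = (-3 + ((s**2 + s**2) - 4))*s = (-3 + (2*s**2 - 4))*s = (-3 + (-4 + 2*s**2))*s = (-7 + 2*s**2)*s = s*(-7 + 2*s**2))
R(-7)*41 + h(4) = -7*(-7 + 2*(-7)**2)*41 + 6 = -7*(-7 + 2*49)*41 + 6 = -7*(-7 + 98)*41 + 6 = -7*91*41 + 6 = -637*41 + 6 = -26117 + 6 = -26111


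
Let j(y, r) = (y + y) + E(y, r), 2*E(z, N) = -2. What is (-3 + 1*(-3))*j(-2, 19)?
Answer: 30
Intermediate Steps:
E(z, N) = -1 (E(z, N) = (½)*(-2) = -1)
j(y, r) = -1 + 2*y (j(y, r) = (y + y) - 1 = 2*y - 1 = -1 + 2*y)
(-3 + 1*(-3))*j(-2, 19) = (-3 + 1*(-3))*(-1 + 2*(-2)) = (-3 - 3)*(-1 - 4) = -6*(-5) = 30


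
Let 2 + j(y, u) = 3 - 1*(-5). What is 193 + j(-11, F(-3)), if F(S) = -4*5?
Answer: 199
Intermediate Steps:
F(S) = -20
j(y, u) = 6 (j(y, u) = -2 + (3 - 1*(-5)) = -2 + (3 + 5) = -2 + 8 = 6)
193 + j(-11, F(-3)) = 193 + 6 = 199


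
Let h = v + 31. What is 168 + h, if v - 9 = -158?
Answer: 50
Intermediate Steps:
v = -149 (v = 9 - 158 = -149)
h = -118 (h = -149 + 31 = -118)
168 + h = 168 - 118 = 50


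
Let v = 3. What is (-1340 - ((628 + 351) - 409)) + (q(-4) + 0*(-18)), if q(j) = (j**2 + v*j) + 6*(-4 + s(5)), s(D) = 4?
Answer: -1906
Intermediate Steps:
q(j) = j**2 + 3*j (q(j) = (j**2 + 3*j) + 6*(-4 + 4) = (j**2 + 3*j) + 6*0 = (j**2 + 3*j) + 0 = j**2 + 3*j)
(-1340 - ((628 + 351) - 409)) + (q(-4) + 0*(-18)) = (-1340 - ((628 + 351) - 409)) + (-4*(3 - 4) + 0*(-18)) = (-1340 - (979 - 409)) + (-4*(-1) + 0) = (-1340 - 1*570) + (4 + 0) = (-1340 - 570) + 4 = -1910 + 4 = -1906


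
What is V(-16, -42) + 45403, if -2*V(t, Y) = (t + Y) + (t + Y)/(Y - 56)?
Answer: 4452307/98 ≈ 45432.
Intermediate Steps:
V(t, Y) = -Y/2 - t/2 - (Y + t)/(2*(-56 + Y)) (V(t, Y) = -((t + Y) + (t + Y)/(Y - 56))/2 = -((Y + t) + (Y + t)/(-56 + Y))/2 = -(Y + t + (Y + t)/(-56 + Y))/2 = -Y/2 - t/2 - (Y + t)/(2*(-56 + Y)))
V(-16, -42) + 45403 = (-1*(-42)² + 55*(-42) + 55*(-16) - 1*(-42)*(-16))/(2*(-56 - 42)) + 45403 = (½)*(-1*1764 - 2310 - 880 - 672)/(-98) + 45403 = (½)*(-1/98)*(-1764 - 2310 - 880 - 672) + 45403 = (½)*(-1/98)*(-5626) + 45403 = 2813/98 + 45403 = 4452307/98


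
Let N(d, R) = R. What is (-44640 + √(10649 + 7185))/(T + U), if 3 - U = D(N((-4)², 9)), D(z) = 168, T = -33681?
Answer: 7440/5641 - √17834/33846 ≈ 1.3150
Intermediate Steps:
U = -165 (U = 3 - 1*168 = 3 - 168 = -165)
(-44640 + √(10649 + 7185))/(T + U) = (-44640 + √(10649 + 7185))/(-33681 - 165) = (-44640 + √17834)/(-33846) = (-44640 + √17834)*(-1/33846) = 7440/5641 - √17834/33846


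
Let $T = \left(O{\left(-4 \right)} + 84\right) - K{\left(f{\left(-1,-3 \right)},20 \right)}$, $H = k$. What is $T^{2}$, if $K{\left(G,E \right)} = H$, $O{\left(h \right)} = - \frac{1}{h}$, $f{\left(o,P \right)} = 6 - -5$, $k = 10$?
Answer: $\frac{88209}{16} \approx 5513.1$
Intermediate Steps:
$f{\left(o,P \right)} = 11$ ($f{\left(o,P \right)} = 6 + 5 = 11$)
$H = 10$
$K{\left(G,E \right)} = 10$
$T = \frac{297}{4}$ ($T = \left(- \frac{1}{-4} + 84\right) - 10 = \left(\left(-1\right) \left(- \frac{1}{4}\right) + 84\right) - 10 = \left(\frac{1}{4} + 84\right) - 10 = \frac{337}{4} - 10 = \frac{297}{4} \approx 74.25$)
$T^{2} = \left(\frac{297}{4}\right)^{2} = \frac{88209}{16}$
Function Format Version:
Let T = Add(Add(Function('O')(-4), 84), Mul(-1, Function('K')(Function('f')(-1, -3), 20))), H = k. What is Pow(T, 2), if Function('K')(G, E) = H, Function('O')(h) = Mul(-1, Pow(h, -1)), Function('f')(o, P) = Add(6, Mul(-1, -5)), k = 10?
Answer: Rational(88209, 16) ≈ 5513.1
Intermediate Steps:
Function('f')(o, P) = 11 (Function('f')(o, P) = Add(6, 5) = 11)
H = 10
Function('K')(G, E) = 10
T = Rational(297, 4) (T = Add(Add(Mul(-1, Pow(-4, -1)), 84), Mul(-1, 10)) = Add(Add(Mul(-1, Rational(-1, 4)), 84), -10) = Add(Add(Rational(1, 4), 84), -10) = Add(Rational(337, 4), -10) = Rational(297, 4) ≈ 74.250)
Pow(T, 2) = Pow(Rational(297, 4), 2) = Rational(88209, 16)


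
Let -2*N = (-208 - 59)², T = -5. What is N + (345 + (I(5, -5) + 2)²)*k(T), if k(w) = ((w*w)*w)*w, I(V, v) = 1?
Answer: 371211/2 ≈ 1.8561e+5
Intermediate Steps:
k(w) = w⁴ (k(w) = (w²*w)*w = w³*w = w⁴)
N = -71289/2 (N = -(-208 - 59)²/2 = -½*(-267)² = -½*71289 = -71289/2 ≈ -35645.)
N + (345 + (I(5, -5) + 2)²)*k(T) = -71289/2 + (345 + (1 + 2)²)*(-5)⁴ = -71289/2 + (345 + 3²)*625 = -71289/2 + (345 + 9)*625 = -71289/2 + 354*625 = -71289/2 + 221250 = 371211/2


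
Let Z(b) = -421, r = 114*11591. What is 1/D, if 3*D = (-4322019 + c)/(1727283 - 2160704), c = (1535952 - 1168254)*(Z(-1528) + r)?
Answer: -433421/161902484725 ≈ -2.6771e-6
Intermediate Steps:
r = 1321374
c = 485711776194 (c = (1535952 - 1168254)*(-421 + 1321374) = 367698*1320953 = 485711776194)
D = -161902484725/433421 (D = ((-4322019 + 485711776194)/(1727283 - 2160704))/3 = (485707454175/(-433421))/3 = (485707454175*(-1/433421))/3 = (1/3)*(-485707454175/433421) = -161902484725/433421 ≈ -3.7355e+5)
1/D = 1/(-161902484725/433421) = -433421/161902484725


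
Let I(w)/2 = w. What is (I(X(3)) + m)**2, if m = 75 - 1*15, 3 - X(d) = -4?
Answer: 5476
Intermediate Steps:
X(d) = 7 (X(d) = 3 - 1*(-4) = 3 + 4 = 7)
I(w) = 2*w
m = 60 (m = 75 - 15 = 60)
(I(X(3)) + m)**2 = (2*7 + 60)**2 = (14 + 60)**2 = 74**2 = 5476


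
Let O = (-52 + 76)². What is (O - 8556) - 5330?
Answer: -13310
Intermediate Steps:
O = 576 (O = 24² = 576)
(O - 8556) - 5330 = (576 - 8556) - 5330 = -7980 - 5330 = -13310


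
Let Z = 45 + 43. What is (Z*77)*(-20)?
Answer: -135520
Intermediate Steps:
Z = 88
(Z*77)*(-20) = (88*77)*(-20) = 6776*(-20) = -135520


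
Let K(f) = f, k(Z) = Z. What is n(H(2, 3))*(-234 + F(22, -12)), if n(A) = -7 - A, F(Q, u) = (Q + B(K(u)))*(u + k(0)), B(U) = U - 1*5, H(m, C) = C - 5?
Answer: 1470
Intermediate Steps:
H(m, C) = -5 + C
B(U) = -5 + U (B(U) = U - 5 = -5 + U)
F(Q, u) = u*(-5 + Q + u) (F(Q, u) = (Q + (-5 + u))*(u + 0) = (-5 + Q + u)*u = u*(-5 + Q + u))
n(H(2, 3))*(-234 + F(22, -12)) = (-7 - (-5 + 3))*(-234 - 12*(-5 + 22 - 12)) = (-7 - 1*(-2))*(-234 - 12*5) = (-7 + 2)*(-234 - 60) = -5*(-294) = 1470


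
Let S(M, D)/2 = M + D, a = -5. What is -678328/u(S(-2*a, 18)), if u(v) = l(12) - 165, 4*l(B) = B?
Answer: 339164/81 ≈ 4187.2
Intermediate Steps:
l(B) = B/4
S(M, D) = 2*D + 2*M (S(M, D) = 2*(M + D) = 2*(D + M) = 2*D + 2*M)
u(v) = -162 (u(v) = (1/4)*12 - 165 = 3 - 165 = -162)
-678328/u(S(-2*a, 18)) = -678328/(-162) = -678328*(-1/162) = 339164/81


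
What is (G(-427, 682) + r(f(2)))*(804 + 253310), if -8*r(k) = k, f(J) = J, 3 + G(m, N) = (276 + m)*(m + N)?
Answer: -19570970881/2 ≈ -9.7855e+9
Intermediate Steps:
G(m, N) = -3 + (276 + m)*(N + m) (G(m, N) = -3 + (276 + m)*(m + N) = -3 + (276 + m)*(N + m))
r(k) = -k/8
(G(-427, 682) + r(f(2)))*(804 + 253310) = ((-3 + (-427)**2 + 276*682 + 276*(-427) + 682*(-427)) - 1/8*2)*(804 + 253310) = ((-3 + 182329 + 188232 - 117852 - 291214) - 1/4)*254114 = (-38508 - 1/4)*254114 = -154033/4*254114 = -19570970881/2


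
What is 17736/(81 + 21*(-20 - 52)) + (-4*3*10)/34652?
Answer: -51229966/4132251 ≈ -12.398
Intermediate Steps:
17736/(81 + 21*(-20 - 52)) + (-4*3*10)/34652 = 17736/(81 + 21*(-72)) - 12*10*(1/34652) = 17736/(81 - 1512) - 120*1/34652 = 17736/(-1431) - 30/8663 = 17736*(-1/1431) - 30/8663 = -5912/477 - 30/8663 = -51229966/4132251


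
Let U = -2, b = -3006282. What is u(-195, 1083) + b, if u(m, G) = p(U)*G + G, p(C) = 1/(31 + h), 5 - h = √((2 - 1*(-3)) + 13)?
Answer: -213366963/71 + 361*√2/142 ≈ -3.0052e+6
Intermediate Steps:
h = 5 - 3*√2 (h = 5 - √((2 - 1*(-3)) + 13) = 5 - √((2 + 3) + 13) = 5 - √(5 + 13) = 5 - √18 = 5 - 3*√2 ≈ 0.75736)
p(C) = 1/(36 - 3*√2) (p(C) = 1/(31 + (5 - 3*√2)) = 1/(36 - 3*√2))
u(m, G) = G + G*(2/71 + √2/426) (u(m, G) = (2/71 + √2/426)*G + G = G*(2/71 + √2/426) + G = G + G*(2/71 + √2/426))
u(-195, 1083) + b = ((73/71)*1083 + (1/426)*1083*√2) - 3006282 = (79059/71 + 361*√2/142) - 3006282 = -213366963/71 + 361*√2/142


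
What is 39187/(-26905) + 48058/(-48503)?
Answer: -3193687551/1304973215 ≈ -2.4473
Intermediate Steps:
39187/(-26905) + 48058/(-48503) = 39187*(-1/26905) + 48058*(-1/48503) = -39187/26905 - 48058/48503 = -3193687551/1304973215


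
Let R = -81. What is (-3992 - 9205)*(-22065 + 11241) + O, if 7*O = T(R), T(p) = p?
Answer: 999910215/7 ≈ 1.4284e+8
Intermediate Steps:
O = -81/7 (O = (1/7)*(-81) = -81/7 ≈ -11.571)
(-3992 - 9205)*(-22065 + 11241) + O = (-3992 - 9205)*(-22065 + 11241) - 81/7 = -13197*(-10824) - 81/7 = 142844328 - 81/7 = 999910215/7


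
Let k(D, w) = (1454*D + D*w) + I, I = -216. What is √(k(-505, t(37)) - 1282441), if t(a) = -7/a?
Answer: 2*I*√690260567/37 ≈ 1420.2*I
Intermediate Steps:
k(D, w) = -216 + 1454*D + D*w (k(D, w) = (1454*D + D*w) - 216 = -216 + 1454*D + D*w)
√(k(-505, t(37)) - 1282441) = √((-216 + 1454*(-505) - (-3535)/37) - 1282441) = √((-216 - 734270 - (-3535)/37) - 1282441) = √((-216 - 734270 - 505*(-7/37)) - 1282441) = √((-216 - 734270 + 3535/37) - 1282441) = √(-27172447/37 - 1282441) = √(-74622764/37) = 2*I*√690260567/37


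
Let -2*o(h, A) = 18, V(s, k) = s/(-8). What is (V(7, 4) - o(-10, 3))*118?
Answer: 3835/4 ≈ 958.75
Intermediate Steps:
V(s, k) = -s/8 (V(s, k) = s*(-⅛) = -s/8)
o(h, A) = -9 (o(h, A) = -½*18 = -9)
(V(7, 4) - o(-10, 3))*118 = (-⅛*7 - 1*(-9))*118 = (-7/8 + 9)*118 = (65/8)*118 = 3835/4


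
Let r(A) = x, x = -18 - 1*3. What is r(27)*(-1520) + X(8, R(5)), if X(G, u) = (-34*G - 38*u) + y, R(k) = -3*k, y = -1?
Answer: 32217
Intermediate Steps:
X(G, u) = -1 - 38*u - 34*G (X(G, u) = (-34*G - 38*u) - 1 = (-38*u - 34*G) - 1 = -1 - 38*u - 34*G)
x = -21 (x = -18 - 3 = -21)
r(A) = -21
r(27)*(-1520) + X(8, R(5)) = -21*(-1520) + (-1 - (-114)*5 - 34*8) = 31920 + (-1 - 38*(-15) - 272) = 31920 + (-1 + 570 - 272) = 31920 + 297 = 32217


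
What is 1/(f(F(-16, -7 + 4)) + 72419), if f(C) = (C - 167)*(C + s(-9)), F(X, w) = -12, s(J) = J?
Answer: 1/76178 ≈ 1.3127e-5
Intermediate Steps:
f(C) = (-167 + C)*(-9 + C) (f(C) = (C - 167)*(C - 9) = (-167 + C)*(-9 + C))
1/(f(F(-16, -7 + 4)) + 72419) = 1/((1503 + (-12)² - 176*(-12)) + 72419) = 1/((1503 + 144 + 2112) + 72419) = 1/(3759 + 72419) = 1/76178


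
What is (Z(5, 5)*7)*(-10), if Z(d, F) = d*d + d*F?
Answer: -3500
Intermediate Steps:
Z(d, F) = d² + F*d
(Z(5, 5)*7)*(-10) = ((5*(5 + 5))*7)*(-10) = ((5*10)*7)*(-10) = (50*7)*(-10) = 350*(-10) = -3500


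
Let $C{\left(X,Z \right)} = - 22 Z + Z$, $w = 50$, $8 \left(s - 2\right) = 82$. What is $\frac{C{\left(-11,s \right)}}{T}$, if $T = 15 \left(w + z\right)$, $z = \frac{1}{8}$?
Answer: $- \frac{686}{2005} \approx -0.34214$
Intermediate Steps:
$s = \frac{49}{4}$ ($s = 2 + \frac{1}{8} \cdot 82 = 2 + \frac{41}{4} = \frac{49}{4} \approx 12.25$)
$z = \frac{1}{8} \approx 0.125$
$C{\left(X,Z \right)} = - 21 Z$
$T = \frac{6015}{8}$ ($T = 15 \left(50 + \frac{1}{8}\right) = 15 \cdot \frac{401}{8} = \frac{6015}{8} \approx 751.88$)
$\frac{C{\left(-11,s \right)}}{T} = \frac{\left(-21\right) \frac{49}{4}}{\frac{6015}{8}} = \left(- \frac{1029}{4}\right) \frac{8}{6015} = - \frac{686}{2005}$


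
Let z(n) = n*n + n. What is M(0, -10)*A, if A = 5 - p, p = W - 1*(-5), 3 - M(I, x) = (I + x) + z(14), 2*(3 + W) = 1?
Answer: -985/2 ≈ -492.50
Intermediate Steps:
W = -5/2 (W = -3 + (1/2)*1 = -3 + 1/2 = -5/2 ≈ -2.5000)
z(n) = n + n**2 (z(n) = n**2 + n = n + n**2)
M(I, x) = -207 - I - x (M(I, x) = 3 - ((I + x) + 14*(1 + 14)) = 3 - ((I + x) + 14*15) = 3 - ((I + x) + 210) = 3 - (210 + I + x) = 3 + (-210 - I - x) = -207 - I - x)
p = 5/2 (p = -5/2 - 1*(-5) = -5/2 + 5 = 5/2 ≈ 2.5000)
A = 5/2 (A = 5 - 1*5/2 = 5 - 5/2 = 5/2 ≈ 2.5000)
M(0, -10)*A = (-207 - 1*0 - 1*(-10))*(5/2) = (-207 + 0 + 10)*(5/2) = -197*5/2 = -985/2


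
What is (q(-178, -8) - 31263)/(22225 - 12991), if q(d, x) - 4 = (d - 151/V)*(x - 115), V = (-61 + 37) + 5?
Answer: -98254/87723 ≈ -1.1200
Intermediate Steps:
V = -19 (V = -24 + 5 = -19)
q(d, x) = 4 + (-115 + x)*(151/19 + d) (q(d, x) = 4 + (d - 151/(-19))*(x - 115) = 4 + (d - 151*(-1/19))*(-115 + x) = 4 + (d + 151/19)*(-115 + x) = 4 + (151/19 + d)*(-115 + x) = 4 + (-115 + x)*(151/19 + d))
(q(-178, -8) - 31263)/(22225 - 12991) = ((-17289/19 - 115*(-178) + (151/19)*(-8) - 178*(-8)) - 31263)/(22225 - 12991) = ((-17289/19 + 20470 - 1208/19 + 1424) - 31263)/9234 = (397489/19 - 31263)*(1/9234) = -196508/19*1/9234 = -98254/87723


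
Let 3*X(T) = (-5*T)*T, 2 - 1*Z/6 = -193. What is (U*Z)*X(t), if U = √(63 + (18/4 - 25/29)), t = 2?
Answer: -3900*√224170/29 ≈ -63673.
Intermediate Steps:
Z = 1170 (Z = 12 - 6*(-193) = 12 + 1158 = 1170)
X(T) = -5*T²/3 (X(T) = ((-5*T)*T)/3 = (-5*T²)/3 = -5*T²/3)
U = √224170/58 (U = √(63 + (18*(¼) - 25*1/29)) = √(63 + (9/2 - 25/29)) = √(63 + 211/58) = √(3865/58) = √224170/58 ≈ 8.1632)
(U*Z)*X(t) = ((√224170/58)*1170)*(-5/3*2²) = (585*√224170/29)*(-5/3*4) = (585*√224170/29)*(-20/3) = -3900*√224170/29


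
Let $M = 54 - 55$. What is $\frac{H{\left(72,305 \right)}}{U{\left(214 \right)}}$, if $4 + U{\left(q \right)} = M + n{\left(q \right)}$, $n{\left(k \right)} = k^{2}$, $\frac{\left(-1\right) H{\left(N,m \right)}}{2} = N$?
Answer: $- \frac{144}{45791} \approx -0.0031447$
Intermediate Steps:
$H{\left(N,m \right)} = - 2 N$
$M = -1$
$U{\left(q \right)} = -5 + q^{2}$ ($U{\left(q \right)} = -4 + \left(-1 + q^{2}\right) = -5 + q^{2}$)
$\frac{H{\left(72,305 \right)}}{U{\left(214 \right)}} = \frac{\left(-2\right) 72}{-5 + 214^{2}} = - \frac{144}{-5 + 45796} = - \frac{144}{45791}$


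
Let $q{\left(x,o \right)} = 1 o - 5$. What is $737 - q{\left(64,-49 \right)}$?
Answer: $791$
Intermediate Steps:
$q{\left(x,o \right)} = -5 + o$ ($q{\left(x,o \right)} = o - 5 = -5 + o$)
$737 - q{\left(64,-49 \right)} = 737 - \left(-5 - 49\right) = 737 - -54 = 737 + 54 = 791$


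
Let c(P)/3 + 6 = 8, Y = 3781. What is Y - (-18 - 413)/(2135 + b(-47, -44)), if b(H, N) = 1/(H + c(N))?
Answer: 330983725/87534 ≈ 3781.2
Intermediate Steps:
c(P) = 6 (c(P) = -18 + 3*8 = -18 + 24 = 6)
b(H, N) = 1/(6 + H) (b(H, N) = 1/(H + 6) = 1/(6 + H))
Y - (-18 - 413)/(2135 + b(-47, -44)) = 3781 - (-18 - 413)/(2135 + 1/(6 - 47)) = 3781 - (-431)/(2135 + 1/(-41)) = 3781 - (-431)/(2135 - 1/41) = 3781 - (-431)/87534/41 = 3781 - (-431)*41/87534 = 3781 - 1*(-17671/87534) = 3781 + 17671/87534 = 330983725/87534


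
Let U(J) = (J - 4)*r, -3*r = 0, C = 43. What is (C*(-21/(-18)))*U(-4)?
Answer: 0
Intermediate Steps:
r = 0 (r = -⅓*0 = 0)
U(J) = 0 (U(J) = (J - 4)*0 = (-4 + J)*0 = 0)
(C*(-21/(-18)))*U(-4) = (43*(-21/(-18)))*0 = (43*(-21*(-1/18)))*0 = (43*(7/6))*0 = (301/6)*0 = 0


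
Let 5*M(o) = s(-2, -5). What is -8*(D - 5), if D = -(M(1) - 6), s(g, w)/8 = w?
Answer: -72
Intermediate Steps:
s(g, w) = 8*w
M(o) = -8 (M(o) = (8*(-5))/5 = (⅕)*(-40) = -8)
D = 14 (D = -(-8 - 6) = -1*(-14) = 14)
-8*(D - 5) = -8*(14 - 5) = -8*9 = -72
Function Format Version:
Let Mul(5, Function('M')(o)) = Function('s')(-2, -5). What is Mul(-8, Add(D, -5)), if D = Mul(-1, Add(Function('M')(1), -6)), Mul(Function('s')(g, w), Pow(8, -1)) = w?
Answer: -72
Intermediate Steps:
Function('s')(g, w) = Mul(8, w)
Function('M')(o) = -8 (Function('M')(o) = Mul(Rational(1, 5), Mul(8, -5)) = Mul(Rational(1, 5), -40) = -8)
D = 14 (D = Mul(-1, Add(-8, -6)) = Mul(-1, -14) = 14)
Mul(-8, Add(D, -5)) = Mul(-8, Add(14, -5)) = Mul(-8, 9) = -72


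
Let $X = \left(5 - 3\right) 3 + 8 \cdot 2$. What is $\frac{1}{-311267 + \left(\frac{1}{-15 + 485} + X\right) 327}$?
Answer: $- \frac{470}{142913983} \approx -3.2887 \cdot 10^{-6}$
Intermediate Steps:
$X = 22$ ($X = 2 \cdot 3 + 16 = 6 + 16 = 22$)
$\frac{1}{-311267 + \left(\frac{1}{-15 + 485} + X\right) 327} = \frac{1}{-311267 + \left(\frac{1}{-15 + 485} + 22\right) 327} = \frac{1}{-311267 + \left(\frac{1}{470} + 22\right) 327} = \frac{1}{-311267 + \frac{10341}{470} \cdot 327} = \frac{1}{-311267 + \frac{3381507}{470}} = \frac{1}{- \frac{142913983}{470}} = - \frac{470}{142913983}$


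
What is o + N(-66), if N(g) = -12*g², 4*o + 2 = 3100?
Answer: -102995/2 ≈ -51498.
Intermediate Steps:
o = 1549/2 (o = -½ + (¼)*3100 = -½ + 775 = 1549/2 ≈ 774.50)
o + N(-66) = 1549/2 - 12*(-66)² = 1549/2 - 12*4356 = 1549/2 - 52272 = -102995/2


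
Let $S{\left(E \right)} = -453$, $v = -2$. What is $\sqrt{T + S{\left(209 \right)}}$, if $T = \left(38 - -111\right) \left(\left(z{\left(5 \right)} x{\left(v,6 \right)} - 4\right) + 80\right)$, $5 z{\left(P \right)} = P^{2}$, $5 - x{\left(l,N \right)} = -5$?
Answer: $\sqrt{18321} \approx 135.35$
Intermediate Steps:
$x{\left(l,N \right)} = 10$ ($x{\left(l,N \right)} = 5 - -5 = 5 + 5 = 10$)
$z{\left(P \right)} = \frac{P^{2}}{5}$
$T = 18774$ ($T = \left(38 - -111\right) \left(\left(\frac{5^{2}}{5} \cdot 10 - 4\right) + 80\right) = \left(38 + 111\right) \left(\left(\frac{1}{5} \cdot 25 \cdot 10 - 4\right) + 80\right) = 149 \left(\left(5 \cdot 10 - 4\right) + 80\right) = 149 \left(\left(50 - 4\right) + 80\right) = 149 \left(46 + 80\right) = 149 \cdot 126 = 18774$)
$\sqrt{T + S{\left(209 \right)}} = \sqrt{18774 - 453} = \sqrt{18321}$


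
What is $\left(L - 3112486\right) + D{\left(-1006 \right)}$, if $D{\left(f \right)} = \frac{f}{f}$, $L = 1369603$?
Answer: $-1742882$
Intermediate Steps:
$D{\left(f \right)} = 1$
$\left(L - 3112486\right) + D{\left(-1006 \right)} = \left(1369603 - 3112486\right) + 1 = -1742883 + 1 = -1742882$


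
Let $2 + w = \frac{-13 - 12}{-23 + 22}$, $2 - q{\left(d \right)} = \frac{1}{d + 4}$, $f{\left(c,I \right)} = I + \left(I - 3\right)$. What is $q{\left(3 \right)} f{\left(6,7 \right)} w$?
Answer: $\frac{3289}{7} \approx 469.86$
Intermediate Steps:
$f{\left(c,I \right)} = -3 + 2 I$ ($f{\left(c,I \right)} = I + \left(-3 + I\right) = -3 + 2 I$)
$q{\left(d \right)} = 2 - \frac{1}{4 + d}$ ($q{\left(d \right)} = 2 - \frac{1}{d + 4} = 2 - \frac{1}{4 + d}$)
$w = 23$ ($w = -2 + \frac{-13 - 12}{-23 + 22} = -2 - \frac{25}{-1} = -2 - -25 = -2 + 25 = 23$)
$q{\left(3 \right)} f{\left(6,7 \right)} w = \frac{7 + 2 \cdot 3}{4 + 3} \left(-3 + 2 \cdot 7\right) 23 = \frac{7 + 6}{7} \left(-3 + 14\right) 23 = \frac{1}{7} \cdot 13 \cdot 11 \cdot 23 = \frac{13}{7} \cdot 11 \cdot 23 = \frac{143}{7} \cdot 23 = \frac{3289}{7}$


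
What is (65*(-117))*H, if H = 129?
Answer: -981045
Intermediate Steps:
(65*(-117))*H = (65*(-117))*129 = -7605*129 = -981045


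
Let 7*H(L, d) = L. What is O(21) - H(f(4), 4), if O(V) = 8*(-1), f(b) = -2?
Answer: -54/7 ≈ -7.7143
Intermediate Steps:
O(V) = -8
H(L, d) = L/7
O(21) - H(f(4), 4) = -8 - (-2)/7 = -8 - 1*(-2/7) = -8 + 2/7 = -54/7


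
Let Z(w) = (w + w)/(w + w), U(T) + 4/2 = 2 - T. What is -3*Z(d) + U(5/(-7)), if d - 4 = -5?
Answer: -16/7 ≈ -2.2857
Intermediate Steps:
U(T) = -T (U(T) = -2 + (2 - T) = -T)
d = -1 (d = 4 - 5 = -1)
Z(w) = 1 (Z(w) = (2*w)/((2*w)) = (2*w)*(1/(2*w)) = 1)
-3*Z(d) + U(5/(-7)) = -3*1 - 5/(-7) = -3 - 5*(-1)/7 = -3 - 1*(-5/7) = -3 + 5/7 = -16/7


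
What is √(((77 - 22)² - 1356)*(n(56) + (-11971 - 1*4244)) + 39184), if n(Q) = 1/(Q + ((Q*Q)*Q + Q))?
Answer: I*√52156203747447597/43932 ≈ 5198.4*I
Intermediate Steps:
n(Q) = 1/(Q³ + 2*Q) (n(Q) = 1/(Q + (Q²*Q + Q)) = 1/(Q + (Q³ + Q)) = 1/(Q + (Q + Q³)) = 1/(Q³ + 2*Q))
√(((77 - 22)² - 1356)*(n(56) + (-11971 - 1*4244)) + 39184) = √(((77 - 22)² - 1356)*(1/(56*(2 + 56²)) + (-11971 - 1*4244)) + 39184) = √((55² - 1356)*(1/(56*(2 + 3136)) + (-11971 - 4244)) + 39184) = √((3025 - 1356)*((1/56)/3138 - 16215) + 39184) = √(1669*((1/56)*(1/3138) - 16215) + 39184) = √(1669*(1/175728 - 16215) + 39184) = √(1669*(-2849429519/175728) + 39184) = √(-4755697867211/175728 + 39184) = √(-4748812141259/175728) = I*√52156203747447597/43932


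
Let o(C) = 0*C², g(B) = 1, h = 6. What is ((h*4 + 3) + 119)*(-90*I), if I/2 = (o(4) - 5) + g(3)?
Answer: 105120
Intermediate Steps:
o(C) = 0
I = -8 (I = 2*((0 - 5) + 1) = 2*(-5 + 1) = 2*(-4) = -8)
((h*4 + 3) + 119)*(-90*I) = ((6*4 + 3) + 119)*(-90*(-8)) = ((24 + 3) + 119)*720 = (27 + 119)*720 = 146*720 = 105120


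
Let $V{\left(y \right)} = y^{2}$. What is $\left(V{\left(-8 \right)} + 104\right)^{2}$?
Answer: $28224$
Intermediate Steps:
$\left(V{\left(-8 \right)} + 104\right)^{2} = \left(\left(-8\right)^{2} + 104\right)^{2} = \left(64 + 104\right)^{2} = 168^{2} = 28224$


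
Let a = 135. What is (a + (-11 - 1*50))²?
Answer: 5476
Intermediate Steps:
(a + (-11 - 1*50))² = (135 + (-11 - 1*50))² = (135 + (-11 - 50))² = (135 - 61)² = 74² = 5476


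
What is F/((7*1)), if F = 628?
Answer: 628/7 ≈ 89.714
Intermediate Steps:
F/((7*1)) = 628/((7*1)) = 628/7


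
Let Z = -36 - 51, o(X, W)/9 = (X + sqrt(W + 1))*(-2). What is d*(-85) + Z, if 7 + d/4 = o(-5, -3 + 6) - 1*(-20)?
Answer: -22867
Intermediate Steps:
o(X, W) = -18*X - 18*sqrt(1 + W) (o(X, W) = 9*((X + sqrt(W + 1))*(-2)) = 9*((X + sqrt(1 + W))*(-2)) = 9*(-2*X - 2*sqrt(1 + W)) = -18*X - 18*sqrt(1 + W))
d = 268 (d = -28 + 4*((-18*(-5) - 18*sqrt(1 + (-3 + 6))) - 1*(-20)) = -28 + 4*((90 - 18*sqrt(1 + 3)) + 20) = -28 + 4*((90 - 18*sqrt(4)) + 20) = -28 + 4*((90 - 18*2) + 20) = -28 + 4*((90 - 36) + 20) = -28 + 4*(54 + 20) = -28 + 4*74 = -28 + 296 = 268)
Z = -87
d*(-85) + Z = 268*(-85) - 87 = -22780 - 87 = -22867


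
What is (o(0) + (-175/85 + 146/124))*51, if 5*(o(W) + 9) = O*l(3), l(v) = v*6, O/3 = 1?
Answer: 14523/310 ≈ 46.848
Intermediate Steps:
O = 3 (O = 3*1 = 3)
l(v) = 6*v
o(W) = 9/5 (o(W) = -9 + (3*(6*3))/5 = -9 + (3*18)/5 = -9 + (⅕)*54 = -9 + 54/5 = 9/5)
(o(0) + (-175/85 + 146/124))*51 = (9/5 + (-175/85 + 146/124))*51 = (9/5 + (-175*1/85 + 146*(1/124)))*51 = (9/5 + (-35/17 + 73/62))*51 = (9/5 - 929/1054)*51 = (4841/5270)*51 = 14523/310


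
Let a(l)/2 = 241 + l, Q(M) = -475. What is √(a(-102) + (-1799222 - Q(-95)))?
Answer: I*√1798469 ≈ 1341.1*I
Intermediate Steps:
a(l) = 482 + 2*l (a(l) = 2*(241 + l) = 482 + 2*l)
√(a(-102) + (-1799222 - Q(-95))) = √((482 + 2*(-102)) + (-1799222 - 1*(-475))) = √((482 - 204) + (-1799222 + 475)) = √(278 - 1798747) = √(-1798469) = I*√1798469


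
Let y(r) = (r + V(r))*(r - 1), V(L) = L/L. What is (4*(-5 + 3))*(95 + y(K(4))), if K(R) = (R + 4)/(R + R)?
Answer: -760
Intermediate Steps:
V(L) = 1
K(R) = (4 + R)/(2*R) (K(R) = (4 + R)/((2*R)) = (4 + R)*(1/(2*R)) = (4 + R)/(2*R))
y(r) = (1 + r)*(-1 + r) (y(r) = (r + 1)*(r - 1) = (1 + r)*(-1 + r))
(4*(-5 + 3))*(95 + y(K(4))) = (4*(-5 + 3))*(95 + (-1 + ((½)*(4 + 4)/4)²)) = (4*(-2))*(95 + (-1 + ((½)*(¼)*8)²)) = -8*(95 + (-1 + 1²)) = -8*(95 + (-1 + 1)) = -8*(95 + 0) = -8*95 = -760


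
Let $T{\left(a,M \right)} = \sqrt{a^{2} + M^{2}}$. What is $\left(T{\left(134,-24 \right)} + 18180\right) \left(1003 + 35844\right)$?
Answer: $669878460 + 73694 \sqrt{4633} \approx 6.7489 \cdot 10^{8}$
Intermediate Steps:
$T{\left(a,M \right)} = \sqrt{M^{2} + a^{2}}$
$\left(T{\left(134,-24 \right)} + 18180\right) \left(1003 + 35844\right) = \left(\sqrt{\left(-24\right)^{2} + 134^{2}} + 18180\right) \left(1003 + 35844\right) = \left(\sqrt{576 + 17956} + 18180\right) 36847 = \left(\sqrt{18532} + 18180\right) 36847 = \left(2 \sqrt{4633} + 18180\right) 36847 = \left(18180 + 2 \sqrt{4633}\right) 36847 = 669878460 + 73694 \sqrt{4633}$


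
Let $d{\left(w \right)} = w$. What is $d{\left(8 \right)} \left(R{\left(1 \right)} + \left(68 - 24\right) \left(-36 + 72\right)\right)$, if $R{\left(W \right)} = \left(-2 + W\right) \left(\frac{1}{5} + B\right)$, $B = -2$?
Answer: $\frac{63432}{5} \approx 12686.0$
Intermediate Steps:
$R{\left(W \right)} = \frac{18}{5} - \frac{9 W}{5}$ ($R{\left(W \right)} = \left(-2 + W\right) \left(\frac{1}{5} - 2\right) = \left(-2 + W\right) \left(- \frac{9}{5}\right) = \frac{18}{5} - \frac{9 W}{5}$)
$d{\left(8 \right)} \left(R{\left(1 \right)} + \left(68 - 24\right) \left(-36 + 72\right)\right) = 8 \left(\left(\frac{18}{5} - \frac{9}{5}\right) + \left(68 - 24\right) \left(-36 + 72\right)\right) = 8 \left(\left(\frac{18}{5} - \frac{9}{5}\right) + 44 \cdot 36\right) = 8 \left(\frac{9}{5} + 1584\right) = 8 \cdot \frac{7929}{5} = \frac{63432}{5}$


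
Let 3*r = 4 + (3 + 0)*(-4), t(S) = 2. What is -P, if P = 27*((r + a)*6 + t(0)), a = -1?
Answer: 540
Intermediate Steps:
r = -8/3 (r = (4 + (3 + 0)*(-4))/3 = (4 + 3*(-4))/3 = (4 - 12)/3 = (1/3)*(-8) = -8/3 ≈ -2.6667)
P = -540 (P = 27*((-8/3 - 1)*6 + 2) = 27*(-11/3*6 + 2) = 27*(-22 + 2) = 27*(-20) = -540)
-P = -1*(-540) = 540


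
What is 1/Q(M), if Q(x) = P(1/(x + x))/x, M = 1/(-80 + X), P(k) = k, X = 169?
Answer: 2/7921 ≈ 0.00025249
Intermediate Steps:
M = 1/89 (M = 1/(-80 + 169) = 1/89 ≈ 0.011236)
Q(x) = 1/(2*x²) (Q(x) = 1/((x + x)*x) = 1/(((2*x))*x) = (1/(2*x))/x = 1/(2*x²))
1/Q(M) = 1/(1/(2*89⁻²)) = 1/((½)*7921) = 1/(7921/2) = 2/7921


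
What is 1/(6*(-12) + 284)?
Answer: 1/212 ≈ 0.0047170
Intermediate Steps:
1/(6*(-12) + 284) = 1/(-72 + 284) = 1/212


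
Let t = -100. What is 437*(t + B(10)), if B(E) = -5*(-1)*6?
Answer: -30590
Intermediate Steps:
B(E) = 30 (B(E) = 5*6 = 30)
437*(t + B(10)) = 437*(-100 + 30) = 437*(-70) = -30590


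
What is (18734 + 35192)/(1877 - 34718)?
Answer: -53926/32841 ≈ -1.6420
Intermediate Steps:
(18734 + 35192)/(1877 - 34718) = 53926/(-32841) = 53926*(-1/32841) = -53926/32841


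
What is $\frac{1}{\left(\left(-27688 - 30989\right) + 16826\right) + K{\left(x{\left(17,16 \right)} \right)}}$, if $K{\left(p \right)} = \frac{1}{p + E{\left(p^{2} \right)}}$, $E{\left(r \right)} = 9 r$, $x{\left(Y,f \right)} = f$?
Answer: $- \frac{2320}{97094319} \approx -2.3894 \cdot 10^{-5}$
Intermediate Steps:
$K{\left(p \right)} = \frac{1}{p + 9 p^{2}}$
$\frac{1}{\left(\left(-27688 - 30989\right) + 16826\right) + K{\left(x{\left(17,16 \right)} \right)}} = \frac{1}{\left(\left(-27688 - 30989\right) + 16826\right) + \frac{1}{16 \left(1 + 9 \cdot 16\right)}} = \frac{1}{\left(-58677 + 16826\right) + \frac{1}{16 \left(1 + 144\right)}} = \frac{1}{-41851 + \frac{1}{16 \cdot 145}} = \frac{1}{-41851 + \frac{1}{16} \cdot \frac{1}{145}} = \frac{1}{-41851 + \frac{1}{2320}} = \frac{1}{- \frac{97094319}{2320}} = - \frac{2320}{97094319}$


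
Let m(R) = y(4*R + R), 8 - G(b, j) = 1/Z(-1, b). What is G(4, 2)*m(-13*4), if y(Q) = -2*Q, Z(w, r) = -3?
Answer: 13000/3 ≈ 4333.3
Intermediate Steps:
G(b, j) = 25/3 (G(b, j) = 8 - 1/(-3) = 8 - 1*(-⅓) = 8 + ⅓ = 25/3)
m(R) = -10*R (m(R) = -2*(4*R + R) = -10*R)
G(4, 2)*m(-13*4) = 25*(-(-130)*4)/3 = 25*(-10*(-52))/3 = (25/3)*520 = 13000/3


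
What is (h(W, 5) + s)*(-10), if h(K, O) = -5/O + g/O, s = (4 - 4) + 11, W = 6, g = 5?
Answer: -110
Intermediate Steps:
s = 11 (s = 0 + 11 = 11)
h(K, O) = 0 (h(K, O) = -5/O + 5/O = 0)
(h(W, 5) + s)*(-10) = (0 + 11)*(-10) = 11*(-10) = -110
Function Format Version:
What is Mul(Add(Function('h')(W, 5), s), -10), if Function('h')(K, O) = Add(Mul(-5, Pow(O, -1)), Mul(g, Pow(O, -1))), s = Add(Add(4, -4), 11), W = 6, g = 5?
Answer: -110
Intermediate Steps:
s = 11 (s = Add(0, 11) = 11)
Function('h')(K, O) = 0 (Function('h')(K, O) = Add(Mul(-5, Pow(O, -1)), Mul(5, Pow(O, -1))) = 0)
Mul(Add(Function('h')(W, 5), s), -10) = Mul(Add(0, 11), -10) = Mul(11, -10) = -110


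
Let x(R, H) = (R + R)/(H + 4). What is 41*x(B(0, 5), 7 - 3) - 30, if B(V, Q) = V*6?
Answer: -30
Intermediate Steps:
B(V, Q) = 6*V
x(R, H) = 2*R/(4 + H) (x(R, H) = (2*R)/(4 + H) = 2*R/(4 + H))
41*x(B(0, 5), 7 - 3) - 30 = 41*(2*(6*0)/(4 + (7 - 3))) - 30 = 41*(2*0/(4 + 4)) - 30 = 41*(2*0/8) - 30 = 41*(2*0*(1/8)) - 30 = 41*0 - 30 = 0 - 30 = -30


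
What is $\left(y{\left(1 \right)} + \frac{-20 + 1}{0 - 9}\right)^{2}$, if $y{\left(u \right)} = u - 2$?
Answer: $\frac{100}{81} \approx 1.2346$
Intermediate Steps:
$y{\left(u \right)} = -2 + u$
$\left(y{\left(1 \right)} + \frac{-20 + 1}{0 - 9}\right)^{2} = \left(\left(-2 + 1\right) + \frac{-20 + 1}{0 - 9}\right)^{2} = \left(-1 - \frac{19}{-9}\right)^{2} = \left(-1 - - \frac{19}{9}\right)^{2} = \left(-1 + \frac{19}{9}\right)^{2} = \left(\frac{10}{9}\right)^{2} = \frac{100}{81}$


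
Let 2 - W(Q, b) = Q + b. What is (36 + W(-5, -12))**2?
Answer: 3025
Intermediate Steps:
W(Q, b) = 2 - Q - b (W(Q, b) = 2 - (Q + b) = 2 + (-Q - b) = 2 - Q - b)
(36 + W(-5, -12))**2 = (36 + (2 - 1*(-5) - 1*(-12)))**2 = (36 + (2 + 5 + 12))**2 = (36 + 19)**2 = 55**2 = 3025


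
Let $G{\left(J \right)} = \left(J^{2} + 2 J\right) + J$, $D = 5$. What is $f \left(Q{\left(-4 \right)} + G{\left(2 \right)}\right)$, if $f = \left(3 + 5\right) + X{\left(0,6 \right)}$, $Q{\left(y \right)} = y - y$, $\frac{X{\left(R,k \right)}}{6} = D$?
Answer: $380$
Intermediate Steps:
$X{\left(R,k \right)} = 30$ ($X{\left(R,k \right)} = 6 \cdot 5 = 30$)
$G{\left(J \right)} = J^{2} + 3 J$
$Q{\left(y \right)} = 0$
$f = 38$ ($f = \left(3 + 5\right) + 30 = 8 + 30 = 38$)
$f \left(Q{\left(-4 \right)} + G{\left(2 \right)}\right) = 38 \left(0 + 2 \left(3 + 2\right)\right) = 38 \left(0 + 2 \cdot 5\right) = 38 \left(0 + 10\right) = 38 \cdot 10 = 380$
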